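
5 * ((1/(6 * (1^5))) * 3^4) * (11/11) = 135/2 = 67.50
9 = 9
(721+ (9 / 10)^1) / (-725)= -7219 / 7250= -1.00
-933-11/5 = -935.20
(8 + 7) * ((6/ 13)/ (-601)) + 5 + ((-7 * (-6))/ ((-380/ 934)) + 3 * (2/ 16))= -581129023/ 5937880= -97.87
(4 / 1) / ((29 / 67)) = 9.24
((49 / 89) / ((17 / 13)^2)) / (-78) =-637 / 154326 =-0.00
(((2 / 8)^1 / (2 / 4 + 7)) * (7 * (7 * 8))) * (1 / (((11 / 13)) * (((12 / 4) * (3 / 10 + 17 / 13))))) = 66248 / 20691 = 3.20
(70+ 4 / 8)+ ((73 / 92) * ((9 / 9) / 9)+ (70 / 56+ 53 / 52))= 784237 / 10764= 72.86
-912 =-912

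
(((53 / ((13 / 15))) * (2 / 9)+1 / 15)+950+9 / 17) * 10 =9641.86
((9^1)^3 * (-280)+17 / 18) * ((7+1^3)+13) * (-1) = 25719001 / 6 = 4286500.17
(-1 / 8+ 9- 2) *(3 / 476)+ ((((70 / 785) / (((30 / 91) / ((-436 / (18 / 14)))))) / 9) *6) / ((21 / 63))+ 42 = -11413107689 / 80710560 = -141.41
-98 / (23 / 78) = -332.35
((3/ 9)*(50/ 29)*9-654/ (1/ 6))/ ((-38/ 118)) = 6705114/ 551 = 12168.99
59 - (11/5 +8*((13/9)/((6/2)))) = 7148/135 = 52.95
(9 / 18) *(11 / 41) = 11 / 82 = 0.13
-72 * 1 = -72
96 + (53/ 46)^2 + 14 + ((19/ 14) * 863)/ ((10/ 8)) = 77637019/ 74060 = 1048.30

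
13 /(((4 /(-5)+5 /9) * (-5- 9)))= 585 /154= 3.80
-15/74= -0.20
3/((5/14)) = 42/5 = 8.40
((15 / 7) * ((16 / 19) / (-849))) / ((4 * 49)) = -20 / 1844311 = -0.00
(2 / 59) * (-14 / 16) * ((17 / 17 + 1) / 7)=-1 / 118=-0.01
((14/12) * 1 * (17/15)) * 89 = 10591/90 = 117.68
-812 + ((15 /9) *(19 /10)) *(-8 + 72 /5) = -11876 /15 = -791.73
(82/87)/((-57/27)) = -246/551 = -0.45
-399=-399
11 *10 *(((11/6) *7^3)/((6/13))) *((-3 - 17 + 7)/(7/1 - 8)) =35070035/18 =1948335.28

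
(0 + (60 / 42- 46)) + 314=1886 / 7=269.43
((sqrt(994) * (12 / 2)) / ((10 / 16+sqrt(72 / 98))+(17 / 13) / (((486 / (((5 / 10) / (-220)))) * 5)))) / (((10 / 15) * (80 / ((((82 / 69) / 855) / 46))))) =3324321 * sqrt(994) / 1449436929781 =0.00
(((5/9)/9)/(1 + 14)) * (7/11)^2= 49/29403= 0.00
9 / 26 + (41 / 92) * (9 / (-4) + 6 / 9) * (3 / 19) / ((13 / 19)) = 877 / 4784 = 0.18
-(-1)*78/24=13/4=3.25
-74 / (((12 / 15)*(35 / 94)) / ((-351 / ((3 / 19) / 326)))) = 1260249822 / 7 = 180035688.86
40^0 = 1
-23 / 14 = -1.64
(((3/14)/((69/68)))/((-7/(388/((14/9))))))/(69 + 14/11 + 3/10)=-6530040/61242307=-0.11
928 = 928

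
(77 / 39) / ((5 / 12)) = 308 / 65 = 4.74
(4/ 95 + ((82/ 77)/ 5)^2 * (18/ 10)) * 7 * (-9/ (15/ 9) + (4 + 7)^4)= 18218227616/ 1436875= 12679.06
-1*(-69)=69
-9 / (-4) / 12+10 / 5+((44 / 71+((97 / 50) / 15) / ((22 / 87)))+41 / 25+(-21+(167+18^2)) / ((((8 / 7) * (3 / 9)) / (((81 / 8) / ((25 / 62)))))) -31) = 30953.42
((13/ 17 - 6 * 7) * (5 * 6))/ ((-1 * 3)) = 7010/ 17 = 412.35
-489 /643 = -0.76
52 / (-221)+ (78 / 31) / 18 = -151 / 1581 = -0.10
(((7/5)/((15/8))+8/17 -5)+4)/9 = 277/11475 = 0.02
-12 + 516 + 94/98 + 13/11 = 272810/539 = 506.14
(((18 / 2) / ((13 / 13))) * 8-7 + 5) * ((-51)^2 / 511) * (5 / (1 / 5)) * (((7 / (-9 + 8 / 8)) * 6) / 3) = -2275875 / 146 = -15588.18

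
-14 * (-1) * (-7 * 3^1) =-294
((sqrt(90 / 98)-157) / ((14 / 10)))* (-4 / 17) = 3140 / 119-60* sqrt(5) / 833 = 26.23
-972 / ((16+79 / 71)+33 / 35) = -201285 / 3739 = -53.83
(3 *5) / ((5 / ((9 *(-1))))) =-27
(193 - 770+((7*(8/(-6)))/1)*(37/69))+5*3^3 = -92530/207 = -447.00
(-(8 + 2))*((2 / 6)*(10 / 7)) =-100 / 21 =-4.76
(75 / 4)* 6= 225 / 2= 112.50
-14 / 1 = -14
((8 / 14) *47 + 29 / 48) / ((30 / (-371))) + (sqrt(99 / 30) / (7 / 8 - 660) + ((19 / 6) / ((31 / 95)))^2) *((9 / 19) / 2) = -439093291 / 1383840 - 18 *sqrt(330) / 500935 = -317.30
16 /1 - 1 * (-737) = 753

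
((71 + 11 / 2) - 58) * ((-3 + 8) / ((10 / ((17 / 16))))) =629 / 64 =9.83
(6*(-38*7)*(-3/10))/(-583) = -2394/2915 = -0.82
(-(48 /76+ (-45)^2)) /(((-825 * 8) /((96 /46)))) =76974 /120175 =0.64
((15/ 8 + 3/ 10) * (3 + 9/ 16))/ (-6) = -1653/ 1280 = -1.29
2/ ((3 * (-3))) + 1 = 7/ 9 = 0.78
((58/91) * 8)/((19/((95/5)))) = 464/91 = 5.10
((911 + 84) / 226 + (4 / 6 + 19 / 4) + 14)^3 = 13514.13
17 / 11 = 1.55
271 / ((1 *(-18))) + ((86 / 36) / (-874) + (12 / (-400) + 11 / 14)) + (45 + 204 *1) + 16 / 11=3575824951 / 15142050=236.15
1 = 1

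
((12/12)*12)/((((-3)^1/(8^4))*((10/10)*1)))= -16384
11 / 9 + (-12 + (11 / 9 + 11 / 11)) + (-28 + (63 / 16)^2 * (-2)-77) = -166537 / 1152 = -144.56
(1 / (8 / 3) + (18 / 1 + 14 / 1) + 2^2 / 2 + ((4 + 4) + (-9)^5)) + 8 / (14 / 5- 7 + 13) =-5192503 / 88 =-59005.72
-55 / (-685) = 11 / 137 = 0.08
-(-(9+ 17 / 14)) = 143 / 14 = 10.21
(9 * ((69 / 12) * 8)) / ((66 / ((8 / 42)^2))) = 368 / 1617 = 0.23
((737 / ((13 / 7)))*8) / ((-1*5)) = -41272 / 65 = -634.95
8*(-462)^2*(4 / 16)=426888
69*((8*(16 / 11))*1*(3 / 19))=26496 / 209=126.78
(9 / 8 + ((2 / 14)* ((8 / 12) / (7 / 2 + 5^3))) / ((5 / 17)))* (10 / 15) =243409 / 323820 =0.75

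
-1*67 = -67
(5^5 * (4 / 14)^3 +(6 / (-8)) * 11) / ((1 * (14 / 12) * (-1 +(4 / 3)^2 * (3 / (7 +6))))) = -10375677 / 110446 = -93.94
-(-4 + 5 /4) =11 /4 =2.75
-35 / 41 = -0.85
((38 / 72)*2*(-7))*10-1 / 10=-73.99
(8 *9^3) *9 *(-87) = -4566456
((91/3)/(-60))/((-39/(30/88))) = 7/1584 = 0.00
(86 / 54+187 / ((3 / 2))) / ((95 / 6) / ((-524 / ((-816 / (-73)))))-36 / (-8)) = 65200534 / 2149389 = 30.33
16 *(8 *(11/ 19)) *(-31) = -43648/ 19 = -2297.26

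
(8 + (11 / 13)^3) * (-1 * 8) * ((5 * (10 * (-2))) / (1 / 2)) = 30251200 / 2197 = 13769.32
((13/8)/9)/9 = 13/648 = 0.02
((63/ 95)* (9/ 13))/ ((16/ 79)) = 44793/ 19760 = 2.27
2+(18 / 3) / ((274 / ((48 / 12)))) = 286 / 137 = 2.09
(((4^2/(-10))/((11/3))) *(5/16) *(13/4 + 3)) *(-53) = 3975/88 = 45.17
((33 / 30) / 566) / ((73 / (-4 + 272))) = 737 / 103295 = 0.01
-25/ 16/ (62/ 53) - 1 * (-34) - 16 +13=29.66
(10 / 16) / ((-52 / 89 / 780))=-6675 / 8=-834.38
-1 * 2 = -2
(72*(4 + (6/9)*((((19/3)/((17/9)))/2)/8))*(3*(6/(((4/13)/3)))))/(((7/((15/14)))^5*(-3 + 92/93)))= -125602205259375/57471284260544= -2.19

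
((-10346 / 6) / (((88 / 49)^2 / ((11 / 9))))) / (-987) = 1774339 / 2680128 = 0.66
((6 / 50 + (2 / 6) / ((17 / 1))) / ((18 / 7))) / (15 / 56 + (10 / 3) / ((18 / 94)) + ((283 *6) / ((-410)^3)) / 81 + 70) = 12022579240 / 19415088708271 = 0.00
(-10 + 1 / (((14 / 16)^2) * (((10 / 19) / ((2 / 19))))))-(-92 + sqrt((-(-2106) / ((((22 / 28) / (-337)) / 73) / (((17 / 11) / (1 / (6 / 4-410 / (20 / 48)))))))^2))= -2968156035176316 / 29645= -100123327211.21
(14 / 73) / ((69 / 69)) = 14 / 73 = 0.19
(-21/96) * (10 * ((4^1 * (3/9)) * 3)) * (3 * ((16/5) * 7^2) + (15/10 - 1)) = -32963/8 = -4120.38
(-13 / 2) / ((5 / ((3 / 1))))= -39 / 10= -3.90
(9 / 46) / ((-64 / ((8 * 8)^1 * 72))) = -324 / 23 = -14.09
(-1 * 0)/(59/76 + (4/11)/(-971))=0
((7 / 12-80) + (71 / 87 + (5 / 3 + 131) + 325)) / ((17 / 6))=131915 / 986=133.79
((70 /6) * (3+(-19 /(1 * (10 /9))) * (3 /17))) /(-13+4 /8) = 7 /425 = 0.02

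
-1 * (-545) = 545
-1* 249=-249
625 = 625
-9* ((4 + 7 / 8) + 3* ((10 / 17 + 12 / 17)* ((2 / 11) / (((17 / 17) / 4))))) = -9423 / 136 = -69.29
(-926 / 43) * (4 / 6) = -1852 / 129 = -14.36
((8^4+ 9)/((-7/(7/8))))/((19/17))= -69785/152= -459.11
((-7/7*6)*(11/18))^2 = 13.44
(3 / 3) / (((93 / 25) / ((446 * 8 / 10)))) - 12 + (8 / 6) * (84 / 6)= 3180 / 31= 102.58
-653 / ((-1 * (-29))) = -653 / 29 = -22.52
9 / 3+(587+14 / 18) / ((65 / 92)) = 834.93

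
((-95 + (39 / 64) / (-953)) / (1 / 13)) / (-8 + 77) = -17.90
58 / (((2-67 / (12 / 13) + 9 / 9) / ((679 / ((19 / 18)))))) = -8506512 / 15865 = -536.18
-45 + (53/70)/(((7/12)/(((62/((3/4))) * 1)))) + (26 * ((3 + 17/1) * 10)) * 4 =5111263/245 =20862.30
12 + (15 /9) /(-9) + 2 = 373 /27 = 13.81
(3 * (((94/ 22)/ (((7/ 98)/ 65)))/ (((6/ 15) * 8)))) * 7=2245425/ 88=25516.19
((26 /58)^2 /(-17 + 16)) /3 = -169 /2523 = -0.07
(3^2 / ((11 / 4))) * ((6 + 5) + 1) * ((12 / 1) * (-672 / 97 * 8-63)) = -59548608 / 1067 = -55809.38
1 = 1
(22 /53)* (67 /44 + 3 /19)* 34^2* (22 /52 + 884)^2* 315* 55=3719754159679490625 /340366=10928688998547.12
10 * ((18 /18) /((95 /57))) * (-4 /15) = -8 /5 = -1.60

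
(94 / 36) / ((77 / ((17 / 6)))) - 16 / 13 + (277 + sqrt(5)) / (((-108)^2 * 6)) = -1.13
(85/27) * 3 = 85/9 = 9.44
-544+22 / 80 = -21749 / 40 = -543.72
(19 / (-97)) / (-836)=1 / 4268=0.00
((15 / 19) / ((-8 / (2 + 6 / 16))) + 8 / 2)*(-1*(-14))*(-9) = -15183 / 32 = -474.47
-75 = -75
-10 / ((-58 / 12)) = 60 / 29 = 2.07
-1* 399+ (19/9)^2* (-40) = -46759/81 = -577.27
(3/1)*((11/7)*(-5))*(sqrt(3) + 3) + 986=6407/7-165*sqrt(3)/7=874.46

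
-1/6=-0.17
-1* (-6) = 6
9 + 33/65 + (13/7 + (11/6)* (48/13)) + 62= 80.13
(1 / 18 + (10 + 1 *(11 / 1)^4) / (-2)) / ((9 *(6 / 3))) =-65929 / 162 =-406.97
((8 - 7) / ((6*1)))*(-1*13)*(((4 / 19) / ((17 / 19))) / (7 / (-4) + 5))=-8 / 51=-0.16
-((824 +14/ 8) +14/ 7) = -3311/ 4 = -827.75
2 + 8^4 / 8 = 514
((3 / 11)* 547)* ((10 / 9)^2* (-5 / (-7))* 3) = 273500 / 693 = 394.66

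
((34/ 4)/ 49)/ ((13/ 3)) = 51/ 1274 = 0.04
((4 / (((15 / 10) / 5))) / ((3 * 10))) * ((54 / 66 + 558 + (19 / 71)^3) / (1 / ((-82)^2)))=59175351827936 / 35433189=1670054.36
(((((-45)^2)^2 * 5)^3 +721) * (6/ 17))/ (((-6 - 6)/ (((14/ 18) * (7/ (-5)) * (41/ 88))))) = 509285366992123772158871/ 3960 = 128607415907101962666.38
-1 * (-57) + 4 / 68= 970 / 17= 57.06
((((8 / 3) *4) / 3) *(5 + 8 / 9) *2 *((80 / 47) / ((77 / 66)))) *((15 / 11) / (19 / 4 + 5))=10854400 / 1270269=8.54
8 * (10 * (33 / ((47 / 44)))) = 116160 / 47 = 2471.49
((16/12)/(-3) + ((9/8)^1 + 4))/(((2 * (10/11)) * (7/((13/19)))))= 48191/191520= 0.25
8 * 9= 72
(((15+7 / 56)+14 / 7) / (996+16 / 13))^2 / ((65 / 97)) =23667709 / 53780894720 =0.00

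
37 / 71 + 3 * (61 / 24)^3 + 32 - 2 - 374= -96259645 / 327168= -294.22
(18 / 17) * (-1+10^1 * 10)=1782 / 17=104.82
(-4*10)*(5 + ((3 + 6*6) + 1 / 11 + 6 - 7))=-18960 / 11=-1723.64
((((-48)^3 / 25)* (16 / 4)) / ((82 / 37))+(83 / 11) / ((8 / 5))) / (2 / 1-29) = 719749729 / 2435400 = 295.54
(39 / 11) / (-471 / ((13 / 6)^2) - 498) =-2197 / 370766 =-0.01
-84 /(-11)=84 /11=7.64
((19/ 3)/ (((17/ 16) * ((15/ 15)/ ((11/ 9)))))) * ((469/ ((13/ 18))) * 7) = 21956704/ 663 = 33117.20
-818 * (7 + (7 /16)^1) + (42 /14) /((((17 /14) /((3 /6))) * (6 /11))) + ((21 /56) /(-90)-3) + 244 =-23829707 /4080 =-5840.61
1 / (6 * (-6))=-1 / 36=-0.03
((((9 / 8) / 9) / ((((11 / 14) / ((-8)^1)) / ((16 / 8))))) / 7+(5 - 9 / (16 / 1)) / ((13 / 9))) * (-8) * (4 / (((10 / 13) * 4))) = -28.17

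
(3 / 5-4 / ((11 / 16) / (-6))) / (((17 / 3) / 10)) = 11718 / 187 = 62.66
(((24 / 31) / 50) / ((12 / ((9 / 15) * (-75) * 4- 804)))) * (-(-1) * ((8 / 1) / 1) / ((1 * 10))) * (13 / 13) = -3936 / 3875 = -1.02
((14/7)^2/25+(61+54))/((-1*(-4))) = 2879/100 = 28.79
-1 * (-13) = 13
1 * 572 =572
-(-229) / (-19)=-229 / 19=-12.05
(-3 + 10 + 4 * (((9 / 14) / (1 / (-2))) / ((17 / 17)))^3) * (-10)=5150 / 343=15.01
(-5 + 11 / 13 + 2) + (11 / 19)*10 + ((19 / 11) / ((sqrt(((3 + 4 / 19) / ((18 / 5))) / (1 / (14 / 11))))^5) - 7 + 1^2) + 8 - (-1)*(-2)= 4.89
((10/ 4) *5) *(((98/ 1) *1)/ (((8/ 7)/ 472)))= 505925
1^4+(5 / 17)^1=22 / 17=1.29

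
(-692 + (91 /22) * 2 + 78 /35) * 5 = -262377 /77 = -3407.49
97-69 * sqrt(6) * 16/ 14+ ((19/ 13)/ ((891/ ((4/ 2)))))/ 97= 108984485/ 1123551-552 * sqrt(6)/ 7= -96.16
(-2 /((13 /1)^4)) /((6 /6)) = -2 /28561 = -0.00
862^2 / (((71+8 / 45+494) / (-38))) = -1270605240 / 25433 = -49958.92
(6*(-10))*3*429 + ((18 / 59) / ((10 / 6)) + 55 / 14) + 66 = -318629039 / 4130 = -77149.89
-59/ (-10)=59/ 10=5.90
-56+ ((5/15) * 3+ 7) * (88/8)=32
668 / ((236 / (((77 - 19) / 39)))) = 9686 / 2301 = 4.21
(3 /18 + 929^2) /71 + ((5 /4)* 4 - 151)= 5116051 /426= 12009.51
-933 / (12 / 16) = -1244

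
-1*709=-709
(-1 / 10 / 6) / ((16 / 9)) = -3 / 320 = -0.01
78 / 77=1.01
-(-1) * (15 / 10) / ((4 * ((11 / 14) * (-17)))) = -0.03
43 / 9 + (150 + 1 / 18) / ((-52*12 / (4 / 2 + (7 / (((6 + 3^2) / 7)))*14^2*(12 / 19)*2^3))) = -137584673 / 177840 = -773.64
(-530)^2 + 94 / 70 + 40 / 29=285116263 / 1015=280902.72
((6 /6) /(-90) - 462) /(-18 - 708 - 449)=41581 /105750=0.39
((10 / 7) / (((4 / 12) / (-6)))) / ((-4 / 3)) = 135 / 7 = 19.29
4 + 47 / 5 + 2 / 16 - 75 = -2459 / 40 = -61.48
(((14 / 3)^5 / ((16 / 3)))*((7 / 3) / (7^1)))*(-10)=-336140 / 243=-1383.29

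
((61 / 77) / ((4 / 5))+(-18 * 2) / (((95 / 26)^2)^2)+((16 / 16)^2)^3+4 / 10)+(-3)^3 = -622446397263 / 25086792500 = -24.81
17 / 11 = 1.55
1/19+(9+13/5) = 1107/95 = 11.65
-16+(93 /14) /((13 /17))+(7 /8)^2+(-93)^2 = 50333643 /5824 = 8642.45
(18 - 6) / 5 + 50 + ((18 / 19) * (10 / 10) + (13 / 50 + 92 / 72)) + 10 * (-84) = -3356366 / 4275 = -785.11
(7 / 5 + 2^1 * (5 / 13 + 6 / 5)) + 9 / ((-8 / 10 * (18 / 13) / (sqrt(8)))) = 297 / 65 - 65 * sqrt(2) / 4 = -18.41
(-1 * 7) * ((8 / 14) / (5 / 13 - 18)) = 52 / 229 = 0.23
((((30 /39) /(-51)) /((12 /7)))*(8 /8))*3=-35 /1326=-0.03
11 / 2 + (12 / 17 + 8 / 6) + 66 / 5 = 10577 / 510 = 20.74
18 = 18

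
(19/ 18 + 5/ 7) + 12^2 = 18367/ 126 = 145.77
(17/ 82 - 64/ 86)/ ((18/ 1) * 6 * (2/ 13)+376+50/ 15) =-73827/ 54448492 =-0.00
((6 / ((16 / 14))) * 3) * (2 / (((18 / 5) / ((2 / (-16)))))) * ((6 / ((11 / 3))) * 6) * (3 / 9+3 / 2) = -315 / 16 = -19.69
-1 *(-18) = 18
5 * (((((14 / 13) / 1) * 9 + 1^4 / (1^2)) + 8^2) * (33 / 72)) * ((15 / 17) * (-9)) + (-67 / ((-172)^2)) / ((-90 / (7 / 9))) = -7198571996851 / 5295831840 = -1359.29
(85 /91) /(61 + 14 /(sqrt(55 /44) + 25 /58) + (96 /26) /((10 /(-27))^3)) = -53608883750 /279780534187 -2904078125* sqrt(5) /39968647741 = -0.35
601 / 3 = 200.33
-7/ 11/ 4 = -7/ 44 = -0.16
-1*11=-11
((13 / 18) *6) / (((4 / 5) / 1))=65 / 12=5.42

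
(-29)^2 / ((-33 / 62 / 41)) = -2137822 / 33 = -64782.48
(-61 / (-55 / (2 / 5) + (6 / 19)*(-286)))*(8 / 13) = 18544 / 112541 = 0.16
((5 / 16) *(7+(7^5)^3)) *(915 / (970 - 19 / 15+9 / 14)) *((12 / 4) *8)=6841829581026693750 / 203569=33609388369676.59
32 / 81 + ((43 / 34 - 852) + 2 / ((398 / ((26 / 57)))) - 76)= -9645840253 / 10412874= -926.34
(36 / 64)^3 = 729 / 4096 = 0.18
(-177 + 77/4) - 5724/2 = -12079/4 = -3019.75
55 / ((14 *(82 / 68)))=935 / 287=3.26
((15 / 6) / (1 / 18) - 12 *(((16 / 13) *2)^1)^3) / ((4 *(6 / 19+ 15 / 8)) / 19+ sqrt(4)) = -212521422 / 3904069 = -54.44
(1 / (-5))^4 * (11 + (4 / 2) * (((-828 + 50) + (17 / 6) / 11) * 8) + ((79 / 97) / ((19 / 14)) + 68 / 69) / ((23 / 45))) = -79981263817 / 4021656375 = -19.89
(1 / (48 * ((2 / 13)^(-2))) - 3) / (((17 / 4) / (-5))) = 30415 / 8619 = 3.53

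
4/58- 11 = -317/29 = -10.93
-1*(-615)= 615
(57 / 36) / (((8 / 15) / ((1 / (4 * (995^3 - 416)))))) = 0.00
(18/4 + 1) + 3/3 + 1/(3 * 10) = 98/15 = 6.53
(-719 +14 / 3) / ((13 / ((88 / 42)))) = -94292 / 819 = -115.13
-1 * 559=-559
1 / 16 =0.06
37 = 37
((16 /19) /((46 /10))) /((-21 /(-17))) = 1360 /9177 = 0.15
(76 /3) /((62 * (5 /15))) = 38 /31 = 1.23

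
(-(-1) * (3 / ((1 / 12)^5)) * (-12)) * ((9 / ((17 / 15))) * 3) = -3627970560 / 17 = -213410032.94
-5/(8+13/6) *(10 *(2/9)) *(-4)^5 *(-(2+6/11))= -5734400/2013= -2848.68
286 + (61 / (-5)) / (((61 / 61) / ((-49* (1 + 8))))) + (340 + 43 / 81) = 2432726 / 405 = 6006.73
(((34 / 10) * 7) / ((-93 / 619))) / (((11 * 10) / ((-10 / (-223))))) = -73661 / 1140645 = -0.06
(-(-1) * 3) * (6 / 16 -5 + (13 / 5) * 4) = 693 / 40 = 17.32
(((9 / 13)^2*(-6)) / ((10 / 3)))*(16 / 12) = -972 / 845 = -1.15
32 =32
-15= -15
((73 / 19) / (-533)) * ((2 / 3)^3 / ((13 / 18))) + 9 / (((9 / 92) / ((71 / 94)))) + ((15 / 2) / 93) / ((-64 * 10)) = 10236323110681 / 147314309376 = 69.49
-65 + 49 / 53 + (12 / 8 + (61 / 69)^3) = -2154940211 / 34821954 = -61.88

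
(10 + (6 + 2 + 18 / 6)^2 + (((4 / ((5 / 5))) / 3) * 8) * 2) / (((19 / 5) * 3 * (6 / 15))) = 11425 / 342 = 33.41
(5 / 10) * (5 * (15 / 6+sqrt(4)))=45 / 4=11.25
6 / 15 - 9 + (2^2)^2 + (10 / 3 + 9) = 296 / 15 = 19.73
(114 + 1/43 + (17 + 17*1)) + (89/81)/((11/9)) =148.92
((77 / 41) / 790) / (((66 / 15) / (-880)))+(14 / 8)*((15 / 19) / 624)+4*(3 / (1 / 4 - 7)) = -1037312387 / 460819008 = -2.25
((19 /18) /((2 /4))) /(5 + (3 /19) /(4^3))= 23104 /54747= 0.42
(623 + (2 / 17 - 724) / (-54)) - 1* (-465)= 168515 / 153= 1101.41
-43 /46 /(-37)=43 /1702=0.03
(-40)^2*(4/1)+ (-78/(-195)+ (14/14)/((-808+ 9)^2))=20430108807/3192005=6400.40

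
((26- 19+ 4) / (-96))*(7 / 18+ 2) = -473 / 1728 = -0.27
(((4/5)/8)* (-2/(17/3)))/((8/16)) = -6/85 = -0.07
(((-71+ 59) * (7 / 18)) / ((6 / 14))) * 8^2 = -6272 / 9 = -696.89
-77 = -77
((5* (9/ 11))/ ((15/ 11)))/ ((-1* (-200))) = 3/ 200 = 0.02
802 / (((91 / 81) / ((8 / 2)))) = 2855.47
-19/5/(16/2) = -19/40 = -0.48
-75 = -75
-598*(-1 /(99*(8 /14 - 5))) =-4186 /3069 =-1.36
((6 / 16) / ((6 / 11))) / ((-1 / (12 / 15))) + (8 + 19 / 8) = 393 / 40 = 9.82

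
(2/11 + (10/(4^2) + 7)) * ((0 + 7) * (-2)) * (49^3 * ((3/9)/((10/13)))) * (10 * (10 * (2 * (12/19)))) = -147101250660/209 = -703833735.22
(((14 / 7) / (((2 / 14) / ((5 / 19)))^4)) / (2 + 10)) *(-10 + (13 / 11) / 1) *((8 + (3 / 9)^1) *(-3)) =3639015625 / 8601186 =423.08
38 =38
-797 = -797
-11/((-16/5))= 55/16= 3.44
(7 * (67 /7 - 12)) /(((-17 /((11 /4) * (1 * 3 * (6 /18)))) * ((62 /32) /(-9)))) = -396 /31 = -12.77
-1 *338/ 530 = -169/ 265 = -0.64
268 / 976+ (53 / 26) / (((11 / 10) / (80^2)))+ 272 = 423324205 / 34892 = 12132.41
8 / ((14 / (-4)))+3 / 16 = -2.10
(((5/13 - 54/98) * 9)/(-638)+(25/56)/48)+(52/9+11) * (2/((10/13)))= 51071231987/1170449280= 43.63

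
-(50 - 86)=36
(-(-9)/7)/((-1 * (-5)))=9/35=0.26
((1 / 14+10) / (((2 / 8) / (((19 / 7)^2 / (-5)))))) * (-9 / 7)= 916218 / 12005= 76.32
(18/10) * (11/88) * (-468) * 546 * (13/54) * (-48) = 3321864/5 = 664372.80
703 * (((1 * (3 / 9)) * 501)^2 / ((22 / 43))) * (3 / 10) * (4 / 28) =2529169743 / 1540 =1642318.01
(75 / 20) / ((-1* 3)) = -5 / 4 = -1.25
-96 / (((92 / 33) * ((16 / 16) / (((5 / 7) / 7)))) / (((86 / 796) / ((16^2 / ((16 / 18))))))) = -2365 / 1794184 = -0.00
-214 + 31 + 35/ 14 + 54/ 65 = -23357/ 130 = -179.67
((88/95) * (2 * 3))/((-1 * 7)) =-528/665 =-0.79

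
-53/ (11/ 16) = -848/ 11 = -77.09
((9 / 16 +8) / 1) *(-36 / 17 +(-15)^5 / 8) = -1768623831 / 2176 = -812786.69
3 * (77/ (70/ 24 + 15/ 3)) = 29.18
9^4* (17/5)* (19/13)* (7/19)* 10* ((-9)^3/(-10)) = 569173311/65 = 8756512.48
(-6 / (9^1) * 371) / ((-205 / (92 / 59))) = 68264 / 36285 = 1.88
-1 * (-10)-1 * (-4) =14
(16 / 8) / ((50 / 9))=9 / 25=0.36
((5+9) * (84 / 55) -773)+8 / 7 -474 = -471423 / 385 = -1224.48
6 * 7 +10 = 52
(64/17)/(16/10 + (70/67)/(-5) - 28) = -10720/75769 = -0.14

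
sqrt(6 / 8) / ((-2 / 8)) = -2 * sqrt(3) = -3.46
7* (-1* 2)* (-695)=9730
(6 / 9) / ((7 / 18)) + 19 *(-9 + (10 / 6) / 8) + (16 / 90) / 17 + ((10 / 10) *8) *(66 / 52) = -86413421 / 556920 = -155.16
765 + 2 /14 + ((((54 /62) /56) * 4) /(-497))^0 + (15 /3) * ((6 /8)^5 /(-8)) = 43925191 /57344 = 765.99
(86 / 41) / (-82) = -43 / 1681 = -0.03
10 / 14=5 / 7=0.71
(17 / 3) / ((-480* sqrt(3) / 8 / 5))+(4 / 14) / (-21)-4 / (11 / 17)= -10018 / 1617-17* sqrt(3) / 108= -6.47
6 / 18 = 1 / 3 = 0.33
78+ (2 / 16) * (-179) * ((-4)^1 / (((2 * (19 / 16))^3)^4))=172644714080328430 / 2213314919066161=78.00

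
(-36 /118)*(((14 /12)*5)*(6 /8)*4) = -315 /59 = -5.34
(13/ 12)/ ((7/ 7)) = 13/ 12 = 1.08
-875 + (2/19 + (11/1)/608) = -531925/608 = -874.88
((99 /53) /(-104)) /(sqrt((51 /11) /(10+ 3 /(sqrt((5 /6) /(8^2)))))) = -33*sqrt(140250+ 67320*sqrt(30)) /468520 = -0.05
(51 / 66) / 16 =17 / 352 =0.05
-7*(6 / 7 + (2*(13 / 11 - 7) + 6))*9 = 3312 / 11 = 301.09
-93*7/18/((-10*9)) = 217/540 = 0.40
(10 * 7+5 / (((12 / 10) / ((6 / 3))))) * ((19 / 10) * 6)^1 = 893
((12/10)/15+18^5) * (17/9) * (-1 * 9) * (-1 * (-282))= -9058589375.52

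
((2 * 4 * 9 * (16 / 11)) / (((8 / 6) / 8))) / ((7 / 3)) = 20736 / 77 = 269.30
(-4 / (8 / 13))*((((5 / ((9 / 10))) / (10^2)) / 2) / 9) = -13 / 648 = -0.02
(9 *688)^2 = 38340864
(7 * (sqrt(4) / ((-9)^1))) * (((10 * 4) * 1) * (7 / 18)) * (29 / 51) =-56840 / 4131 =-13.76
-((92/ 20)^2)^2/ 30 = -279841/ 18750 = -14.92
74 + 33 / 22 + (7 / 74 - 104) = -1051 / 37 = -28.41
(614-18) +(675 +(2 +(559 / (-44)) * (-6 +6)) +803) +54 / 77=159906 / 77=2076.70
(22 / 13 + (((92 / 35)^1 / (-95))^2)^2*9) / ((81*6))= 1344499476445691 / 386114600640234375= 0.00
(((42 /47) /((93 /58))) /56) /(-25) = -29 /72850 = -0.00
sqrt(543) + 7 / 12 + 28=sqrt(543) + 343 / 12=51.89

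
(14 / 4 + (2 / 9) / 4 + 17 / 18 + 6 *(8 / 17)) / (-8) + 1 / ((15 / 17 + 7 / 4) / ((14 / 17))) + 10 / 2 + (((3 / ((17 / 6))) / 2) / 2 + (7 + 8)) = 957309 / 48688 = 19.66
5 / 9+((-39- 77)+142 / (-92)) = -48433 / 414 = -116.99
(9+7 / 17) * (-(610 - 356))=-40640 / 17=-2390.59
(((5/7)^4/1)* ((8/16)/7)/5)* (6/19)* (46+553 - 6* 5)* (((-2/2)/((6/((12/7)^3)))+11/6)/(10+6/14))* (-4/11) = -290901250/12564795551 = -0.02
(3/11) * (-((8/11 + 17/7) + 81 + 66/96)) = -313581/13552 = -23.14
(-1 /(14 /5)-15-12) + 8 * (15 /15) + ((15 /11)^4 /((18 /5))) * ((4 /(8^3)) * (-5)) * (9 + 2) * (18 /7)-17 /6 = -83188363 /3577728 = -23.25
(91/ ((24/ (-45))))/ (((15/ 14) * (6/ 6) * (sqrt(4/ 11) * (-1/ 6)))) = 1911 * sqrt(11)/ 4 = 1584.52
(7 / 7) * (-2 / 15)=-2 / 15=-0.13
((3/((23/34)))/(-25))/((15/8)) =-272/2875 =-0.09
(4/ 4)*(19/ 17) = 19/ 17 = 1.12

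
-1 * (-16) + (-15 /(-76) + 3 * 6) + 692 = 55191 /76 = 726.20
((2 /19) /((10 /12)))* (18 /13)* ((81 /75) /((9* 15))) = 216 /154375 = 0.00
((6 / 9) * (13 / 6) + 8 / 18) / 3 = 17 / 27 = 0.63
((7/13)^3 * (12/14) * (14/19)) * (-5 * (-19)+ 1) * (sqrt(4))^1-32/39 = 2268064/125229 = 18.11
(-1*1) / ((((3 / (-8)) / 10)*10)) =8 / 3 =2.67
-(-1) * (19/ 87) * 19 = 361/ 87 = 4.15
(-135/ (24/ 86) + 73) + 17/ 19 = -31149/ 76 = -409.86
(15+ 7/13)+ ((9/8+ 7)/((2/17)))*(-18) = -127669/104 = -1227.59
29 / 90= 0.32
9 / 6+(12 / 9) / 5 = 53 / 30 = 1.77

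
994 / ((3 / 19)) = 6295.33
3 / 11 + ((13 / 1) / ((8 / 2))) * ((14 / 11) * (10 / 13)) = 3.45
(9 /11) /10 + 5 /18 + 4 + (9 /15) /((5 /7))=12869 /2475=5.20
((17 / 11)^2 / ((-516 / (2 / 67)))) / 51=-17 / 6274818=-0.00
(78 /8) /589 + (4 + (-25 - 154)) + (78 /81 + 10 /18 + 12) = -10271107 /63612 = -161.46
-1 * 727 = -727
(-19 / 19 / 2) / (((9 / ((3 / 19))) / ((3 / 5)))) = -1 / 190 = -0.01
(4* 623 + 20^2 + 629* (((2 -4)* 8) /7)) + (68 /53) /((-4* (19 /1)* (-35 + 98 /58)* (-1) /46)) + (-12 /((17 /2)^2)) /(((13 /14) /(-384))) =1522.95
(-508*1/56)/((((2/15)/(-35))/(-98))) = -466725/2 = -233362.50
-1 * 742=-742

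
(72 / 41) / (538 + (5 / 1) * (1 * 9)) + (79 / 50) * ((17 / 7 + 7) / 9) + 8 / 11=2.39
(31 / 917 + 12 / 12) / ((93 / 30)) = 9480 / 28427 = 0.33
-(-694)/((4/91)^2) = 2873507/8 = 359188.38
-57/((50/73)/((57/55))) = -237177/2750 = -86.25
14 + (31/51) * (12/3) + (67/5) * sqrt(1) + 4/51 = 29.91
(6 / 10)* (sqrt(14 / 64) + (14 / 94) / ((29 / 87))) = 63 / 235 + 3* sqrt(14) / 40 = 0.55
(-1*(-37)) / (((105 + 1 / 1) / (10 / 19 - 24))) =-8251 / 1007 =-8.19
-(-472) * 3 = 1416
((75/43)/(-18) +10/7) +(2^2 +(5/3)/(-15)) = 28285/5418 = 5.22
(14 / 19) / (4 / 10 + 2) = 35 / 114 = 0.31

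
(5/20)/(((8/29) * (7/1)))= 29/224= 0.13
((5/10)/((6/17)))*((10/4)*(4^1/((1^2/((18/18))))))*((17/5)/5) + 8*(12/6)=769/30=25.63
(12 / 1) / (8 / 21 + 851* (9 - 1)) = 63 / 35744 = 0.00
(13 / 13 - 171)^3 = -4913000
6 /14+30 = 213 /7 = 30.43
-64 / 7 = -9.14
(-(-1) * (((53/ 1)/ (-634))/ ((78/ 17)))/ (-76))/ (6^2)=901/ 135300672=0.00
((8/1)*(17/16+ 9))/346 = 161/692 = 0.23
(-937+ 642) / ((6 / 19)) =-5605 / 6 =-934.17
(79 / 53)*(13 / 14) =1027 / 742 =1.38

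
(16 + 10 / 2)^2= 441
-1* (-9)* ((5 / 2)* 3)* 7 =945 / 2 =472.50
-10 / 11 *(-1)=0.91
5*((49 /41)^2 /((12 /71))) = 852355 /20172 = 42.25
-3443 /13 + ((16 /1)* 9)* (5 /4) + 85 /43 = -46324 /559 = -82.87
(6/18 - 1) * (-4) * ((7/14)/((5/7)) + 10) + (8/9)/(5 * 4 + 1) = 27004/945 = 28.58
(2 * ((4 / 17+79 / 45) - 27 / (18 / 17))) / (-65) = 35969 / 49725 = 0.72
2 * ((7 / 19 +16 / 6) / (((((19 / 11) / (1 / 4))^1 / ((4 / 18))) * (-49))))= -0.00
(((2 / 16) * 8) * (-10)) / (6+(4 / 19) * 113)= -0.34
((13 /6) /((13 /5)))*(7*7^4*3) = 84035 /2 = 42017.50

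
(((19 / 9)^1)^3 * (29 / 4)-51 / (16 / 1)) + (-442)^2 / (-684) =-48887101 / 221616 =-220.59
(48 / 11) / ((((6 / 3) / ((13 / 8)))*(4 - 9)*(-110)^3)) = 39 / 73205000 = 0.00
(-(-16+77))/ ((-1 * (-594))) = -61/ 594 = -0.10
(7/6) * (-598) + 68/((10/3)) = -10159/15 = -677.27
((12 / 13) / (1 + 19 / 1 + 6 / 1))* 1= 0.04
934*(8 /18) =3736 /9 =415.11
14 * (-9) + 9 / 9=-125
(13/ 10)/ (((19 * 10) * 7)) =13/ 13300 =0.00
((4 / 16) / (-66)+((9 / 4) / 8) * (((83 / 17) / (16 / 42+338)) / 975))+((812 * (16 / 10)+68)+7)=5179376321167 / 3769022400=1374.20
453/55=8.24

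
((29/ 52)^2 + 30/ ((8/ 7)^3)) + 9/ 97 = 86036593/ 4196608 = 20.50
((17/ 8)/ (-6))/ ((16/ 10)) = -0.22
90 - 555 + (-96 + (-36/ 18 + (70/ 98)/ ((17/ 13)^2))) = -1138104/ 2023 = -562.58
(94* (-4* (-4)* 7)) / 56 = 188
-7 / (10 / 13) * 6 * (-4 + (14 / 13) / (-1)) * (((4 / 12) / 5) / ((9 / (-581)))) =-89474 / 75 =-1192.99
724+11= 735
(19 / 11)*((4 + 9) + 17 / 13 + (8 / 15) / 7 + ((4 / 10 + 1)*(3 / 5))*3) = 2192011 / 75075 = 29.20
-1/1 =-1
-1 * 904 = -904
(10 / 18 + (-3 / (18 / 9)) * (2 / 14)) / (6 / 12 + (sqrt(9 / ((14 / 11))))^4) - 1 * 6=-5.99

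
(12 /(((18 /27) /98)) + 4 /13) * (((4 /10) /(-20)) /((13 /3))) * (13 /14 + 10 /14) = -13.38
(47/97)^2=0.23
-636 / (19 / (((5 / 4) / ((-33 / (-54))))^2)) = -321975 / 2299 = -140.05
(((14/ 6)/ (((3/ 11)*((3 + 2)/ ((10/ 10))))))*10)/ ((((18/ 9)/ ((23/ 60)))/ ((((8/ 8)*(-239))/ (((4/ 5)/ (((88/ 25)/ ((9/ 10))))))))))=-4655959/ 1215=-3832.07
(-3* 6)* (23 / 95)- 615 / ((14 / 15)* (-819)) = -430061 / 121030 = -3.55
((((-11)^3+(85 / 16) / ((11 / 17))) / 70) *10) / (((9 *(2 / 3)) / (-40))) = 1164055 / 924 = 1259.80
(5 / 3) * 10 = 50 / 3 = 16.67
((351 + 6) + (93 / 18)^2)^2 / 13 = 190798969 / 16848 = 11324.73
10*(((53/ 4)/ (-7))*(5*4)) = -2650/ 7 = -378.57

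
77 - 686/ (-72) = 86.53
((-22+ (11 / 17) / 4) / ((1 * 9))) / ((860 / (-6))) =99 / 5848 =0.02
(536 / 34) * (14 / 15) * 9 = 132.42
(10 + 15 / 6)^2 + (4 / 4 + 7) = 164.25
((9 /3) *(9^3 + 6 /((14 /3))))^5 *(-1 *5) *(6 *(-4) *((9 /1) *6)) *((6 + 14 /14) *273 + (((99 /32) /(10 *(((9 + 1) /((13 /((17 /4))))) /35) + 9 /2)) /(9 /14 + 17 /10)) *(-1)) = 624957901589560808602727.50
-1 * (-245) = 245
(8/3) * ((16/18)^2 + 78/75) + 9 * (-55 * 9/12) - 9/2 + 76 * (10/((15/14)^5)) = 33897889/202500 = 167.40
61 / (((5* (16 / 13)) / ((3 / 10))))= 2379 / 800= 2.97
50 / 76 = 25 / 38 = 0.66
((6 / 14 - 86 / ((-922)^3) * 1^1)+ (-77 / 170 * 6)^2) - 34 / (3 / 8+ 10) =7463664360355159 / 1645041093952900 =4.54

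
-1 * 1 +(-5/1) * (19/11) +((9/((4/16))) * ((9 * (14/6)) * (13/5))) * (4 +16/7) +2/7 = 4753152/385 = 12345.85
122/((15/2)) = 244/15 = 16.27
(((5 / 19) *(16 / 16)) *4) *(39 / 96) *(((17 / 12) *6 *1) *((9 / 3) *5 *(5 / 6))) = 27625 / 608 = 45.44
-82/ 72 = -41/ 36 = -1.14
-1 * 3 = -3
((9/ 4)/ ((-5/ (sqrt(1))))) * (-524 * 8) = 9432/ 5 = 1886.40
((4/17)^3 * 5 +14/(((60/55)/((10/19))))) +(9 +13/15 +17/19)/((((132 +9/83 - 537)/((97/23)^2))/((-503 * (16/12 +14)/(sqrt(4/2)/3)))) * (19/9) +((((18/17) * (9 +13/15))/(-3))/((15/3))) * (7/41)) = -7762464511100853368587817673845/92701152414346051235662056807 - 3141601134660724516105375 * sqrt(2)/1986162435093705233926362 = -85.97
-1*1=-1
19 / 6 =3.17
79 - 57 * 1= 22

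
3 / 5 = 0.60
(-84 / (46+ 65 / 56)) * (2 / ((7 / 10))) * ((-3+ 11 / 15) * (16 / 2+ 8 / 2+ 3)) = 456960 / 2641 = 173.03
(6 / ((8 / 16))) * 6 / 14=36 / 7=5.14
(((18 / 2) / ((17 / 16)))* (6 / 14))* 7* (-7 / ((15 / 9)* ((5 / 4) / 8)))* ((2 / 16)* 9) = -326592 / 425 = -768.45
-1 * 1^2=-1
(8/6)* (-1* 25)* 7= -700/3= -233.33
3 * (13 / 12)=13 / 4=3.25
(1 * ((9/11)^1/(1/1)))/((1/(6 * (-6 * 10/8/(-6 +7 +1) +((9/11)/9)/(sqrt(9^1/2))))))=-405/22 +18 * sqrt(2)/121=-18.20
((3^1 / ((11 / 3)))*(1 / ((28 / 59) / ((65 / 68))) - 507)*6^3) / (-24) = 77880933 / 20944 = 3718.53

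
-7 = -7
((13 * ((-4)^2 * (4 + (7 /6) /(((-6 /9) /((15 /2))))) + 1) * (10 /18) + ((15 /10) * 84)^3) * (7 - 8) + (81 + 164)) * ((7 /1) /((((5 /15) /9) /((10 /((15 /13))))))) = -3274499228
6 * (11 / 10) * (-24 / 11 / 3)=-24 / 5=-4.80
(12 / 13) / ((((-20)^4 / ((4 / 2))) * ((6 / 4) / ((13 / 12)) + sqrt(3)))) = -9 / 610000 + 13 * sqrt(3) / 1220000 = 0.00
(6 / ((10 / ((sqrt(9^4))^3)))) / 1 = 1594323 / 5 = 318864.60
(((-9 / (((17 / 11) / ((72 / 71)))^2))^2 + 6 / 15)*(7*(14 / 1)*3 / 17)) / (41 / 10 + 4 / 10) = 32064849109198472 / 541214297244255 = 59.25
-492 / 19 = -25.89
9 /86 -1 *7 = -593 /86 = -6.90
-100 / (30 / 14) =-140 / 3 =-46.67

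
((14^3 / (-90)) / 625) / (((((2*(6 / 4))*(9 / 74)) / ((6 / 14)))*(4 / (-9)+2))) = -0.04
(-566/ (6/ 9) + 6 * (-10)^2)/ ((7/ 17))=-4233/ 7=-604.71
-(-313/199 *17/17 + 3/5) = 968/995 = 0.97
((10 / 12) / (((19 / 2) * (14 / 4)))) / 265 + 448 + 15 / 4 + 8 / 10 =191401537 / 422940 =452.55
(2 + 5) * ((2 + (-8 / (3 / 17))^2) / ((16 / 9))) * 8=64799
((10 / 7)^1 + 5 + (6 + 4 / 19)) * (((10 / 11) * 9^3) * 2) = 24508980 / 1463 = 16752.55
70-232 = -162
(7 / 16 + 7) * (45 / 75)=357 / 80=4.46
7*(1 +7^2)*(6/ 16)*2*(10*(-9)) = -23625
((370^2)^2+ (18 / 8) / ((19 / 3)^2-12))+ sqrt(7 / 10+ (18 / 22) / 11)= sqrt(9370) / 110+ 18966509320081 / 1012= 18741610000.96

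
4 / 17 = 0.24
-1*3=-3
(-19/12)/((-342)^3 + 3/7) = 133/3360141756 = 0.00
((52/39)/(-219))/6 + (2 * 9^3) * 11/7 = 31610884/13797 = 2291.14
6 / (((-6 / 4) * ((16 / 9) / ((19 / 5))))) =-171 / 20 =-8.55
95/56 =1.70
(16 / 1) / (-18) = -8 / 9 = -0.89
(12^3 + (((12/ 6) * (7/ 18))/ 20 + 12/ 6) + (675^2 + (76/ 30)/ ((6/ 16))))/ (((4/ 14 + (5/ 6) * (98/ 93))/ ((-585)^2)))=134485178232.57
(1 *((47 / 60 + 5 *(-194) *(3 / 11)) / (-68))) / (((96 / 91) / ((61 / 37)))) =966334733 / 159413760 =6.06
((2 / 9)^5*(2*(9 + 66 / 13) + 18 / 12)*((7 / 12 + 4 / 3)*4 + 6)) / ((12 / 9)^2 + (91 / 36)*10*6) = 168592 / 117789633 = 0.00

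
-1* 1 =-1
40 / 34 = 1.18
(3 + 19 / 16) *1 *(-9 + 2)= -469 / 16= -29.31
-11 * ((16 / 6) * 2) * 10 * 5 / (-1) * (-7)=-61600 / 3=-20533.33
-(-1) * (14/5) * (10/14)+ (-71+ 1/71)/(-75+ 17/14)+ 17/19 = 5374505/1393517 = 3.86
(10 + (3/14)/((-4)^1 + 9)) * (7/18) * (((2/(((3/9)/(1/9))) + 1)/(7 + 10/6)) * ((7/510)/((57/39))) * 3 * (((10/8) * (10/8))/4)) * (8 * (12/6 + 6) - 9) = 71225/156672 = 0.45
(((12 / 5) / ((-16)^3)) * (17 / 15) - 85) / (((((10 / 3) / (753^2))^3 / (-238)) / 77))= 98137183981345246103641021593 / 12800000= 7666967498542597351846.96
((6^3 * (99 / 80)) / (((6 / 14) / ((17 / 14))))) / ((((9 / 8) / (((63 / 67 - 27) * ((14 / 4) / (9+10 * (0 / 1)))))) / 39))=-89135046 / 335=-266074.76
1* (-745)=-745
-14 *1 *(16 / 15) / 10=-112 / 75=-1.49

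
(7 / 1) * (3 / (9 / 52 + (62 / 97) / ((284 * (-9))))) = 67685436 / 557041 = 121.51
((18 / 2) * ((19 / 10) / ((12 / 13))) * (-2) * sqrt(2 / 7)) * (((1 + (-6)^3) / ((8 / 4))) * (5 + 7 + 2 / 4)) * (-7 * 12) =-2389725 * sqrt(14) / 4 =-2235383.05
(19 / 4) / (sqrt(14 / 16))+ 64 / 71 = 64 / 71+ 19 * sqrt(14) / 14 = 5.98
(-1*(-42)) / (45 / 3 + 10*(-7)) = -42 / 55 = -0.76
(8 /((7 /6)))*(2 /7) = 96 /49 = 1.96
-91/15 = -6.07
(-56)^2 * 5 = 15680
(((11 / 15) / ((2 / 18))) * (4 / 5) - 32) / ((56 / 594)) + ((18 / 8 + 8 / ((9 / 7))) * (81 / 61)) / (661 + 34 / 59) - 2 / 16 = -283.53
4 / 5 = 0.80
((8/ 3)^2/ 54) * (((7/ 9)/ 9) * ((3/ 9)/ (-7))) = -32/ 59049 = -0.00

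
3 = 3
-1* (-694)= 694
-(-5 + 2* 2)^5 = 1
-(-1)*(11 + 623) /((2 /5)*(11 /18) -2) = -28530 /79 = -361.14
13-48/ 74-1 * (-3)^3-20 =716/ 37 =19.35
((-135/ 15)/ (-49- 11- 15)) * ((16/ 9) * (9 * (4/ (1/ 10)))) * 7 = 2688/ 5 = 537.60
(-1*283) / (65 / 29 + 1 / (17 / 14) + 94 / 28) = -1953266 / 44325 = -44.07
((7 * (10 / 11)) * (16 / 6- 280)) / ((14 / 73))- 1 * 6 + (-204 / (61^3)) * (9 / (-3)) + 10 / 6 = -68962028167 / 7490373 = -9206.75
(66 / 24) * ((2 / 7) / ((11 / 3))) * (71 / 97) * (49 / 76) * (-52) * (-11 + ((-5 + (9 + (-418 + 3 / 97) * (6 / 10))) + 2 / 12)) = 4843546799 / 3575420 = 1354.68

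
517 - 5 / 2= 1029 / 2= 514.50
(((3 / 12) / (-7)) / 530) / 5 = -0.00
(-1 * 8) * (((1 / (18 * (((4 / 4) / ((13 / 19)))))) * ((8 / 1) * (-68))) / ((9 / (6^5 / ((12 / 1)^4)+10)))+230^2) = -651011312 / 1539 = -423009.30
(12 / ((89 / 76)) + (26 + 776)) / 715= 14458 / 12727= 1.14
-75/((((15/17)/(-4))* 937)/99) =33660/937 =35.92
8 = 8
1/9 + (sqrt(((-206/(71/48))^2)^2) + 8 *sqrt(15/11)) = 8 *sqrt(165)/11 + 879957937/45369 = 19404.92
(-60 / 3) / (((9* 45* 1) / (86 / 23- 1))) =-28 / 207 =-0.14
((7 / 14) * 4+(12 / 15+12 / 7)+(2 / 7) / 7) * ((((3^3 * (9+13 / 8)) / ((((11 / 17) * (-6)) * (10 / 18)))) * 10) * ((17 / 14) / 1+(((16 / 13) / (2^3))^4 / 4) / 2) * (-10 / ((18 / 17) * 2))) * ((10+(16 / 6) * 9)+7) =1227989667867975 / 862085224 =1424441.15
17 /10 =1.70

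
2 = 2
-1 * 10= -10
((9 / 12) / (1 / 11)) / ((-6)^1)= -11 / 8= -1.38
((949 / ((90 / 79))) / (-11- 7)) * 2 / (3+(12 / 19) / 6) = -1424449 / 47790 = -29.81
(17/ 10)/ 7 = 17/ 70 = 0.24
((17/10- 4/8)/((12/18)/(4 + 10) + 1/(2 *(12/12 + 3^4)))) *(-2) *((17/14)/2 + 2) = -107748/925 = -116.48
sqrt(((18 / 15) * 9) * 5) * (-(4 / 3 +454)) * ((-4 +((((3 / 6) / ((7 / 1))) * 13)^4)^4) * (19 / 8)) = 104418090521638712130831 * sqrt(6) / 8711813351237484544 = 29359.10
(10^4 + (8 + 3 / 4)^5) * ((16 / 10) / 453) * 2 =4184125 / 9664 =432.96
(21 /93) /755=0.00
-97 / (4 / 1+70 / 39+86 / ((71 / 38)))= -268593 / 143498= -1.87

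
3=3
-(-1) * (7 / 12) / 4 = 7 / 48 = 0.15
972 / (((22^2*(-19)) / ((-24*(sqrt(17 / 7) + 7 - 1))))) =5832*sqrt(119) / 16093 + 34992 / 2299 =19.17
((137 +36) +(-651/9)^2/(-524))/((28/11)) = 8456569/132048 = 64.04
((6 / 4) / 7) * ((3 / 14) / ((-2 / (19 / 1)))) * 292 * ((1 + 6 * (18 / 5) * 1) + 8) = -1909899 / 490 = -3897.75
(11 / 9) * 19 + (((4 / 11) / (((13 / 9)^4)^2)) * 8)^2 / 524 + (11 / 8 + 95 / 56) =34943989131893851269539579 / 1328987352692485541121066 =26.29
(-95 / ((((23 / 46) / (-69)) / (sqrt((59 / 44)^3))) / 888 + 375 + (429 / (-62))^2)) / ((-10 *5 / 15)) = 1046642555246508 *sqrt(649) / 31834353152571585401503015 + 2145489240367870146452286 / 31834353152571585401503015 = 0.07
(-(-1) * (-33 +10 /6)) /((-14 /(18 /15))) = 94 /35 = 2.69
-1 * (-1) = 1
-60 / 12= -5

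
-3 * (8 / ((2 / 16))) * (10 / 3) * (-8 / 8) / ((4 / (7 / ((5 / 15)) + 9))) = 4800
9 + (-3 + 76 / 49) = 370 / 49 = 7.55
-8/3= -2.67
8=8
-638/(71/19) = -12122/71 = -170.73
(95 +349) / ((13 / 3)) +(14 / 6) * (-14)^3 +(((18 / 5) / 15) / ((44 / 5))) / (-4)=-108111637 / 17160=-6300.21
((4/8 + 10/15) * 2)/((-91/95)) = -95/39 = -2.44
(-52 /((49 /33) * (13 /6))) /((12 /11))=-726 /49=-14.82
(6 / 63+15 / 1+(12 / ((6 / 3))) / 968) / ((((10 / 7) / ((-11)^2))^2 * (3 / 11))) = 1430075647 / 3600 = 397243.24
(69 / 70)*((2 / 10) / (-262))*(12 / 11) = -207 / 252175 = -0.00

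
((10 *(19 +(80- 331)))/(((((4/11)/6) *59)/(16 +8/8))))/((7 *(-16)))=81345/826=98.48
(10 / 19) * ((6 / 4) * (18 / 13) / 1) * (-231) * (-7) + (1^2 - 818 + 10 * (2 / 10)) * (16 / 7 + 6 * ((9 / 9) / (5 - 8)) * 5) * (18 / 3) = 68278950 / 1729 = 39490.43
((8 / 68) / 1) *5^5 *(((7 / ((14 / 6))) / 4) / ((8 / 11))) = 103125 / 272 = 379.14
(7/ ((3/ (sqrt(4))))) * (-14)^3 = -38416/ 3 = -12805.33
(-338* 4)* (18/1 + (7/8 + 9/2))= -31603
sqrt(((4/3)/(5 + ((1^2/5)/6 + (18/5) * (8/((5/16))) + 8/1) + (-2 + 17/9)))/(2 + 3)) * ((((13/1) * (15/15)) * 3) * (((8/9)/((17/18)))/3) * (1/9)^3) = 416 * sqrt(1418610)/586027791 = 0.00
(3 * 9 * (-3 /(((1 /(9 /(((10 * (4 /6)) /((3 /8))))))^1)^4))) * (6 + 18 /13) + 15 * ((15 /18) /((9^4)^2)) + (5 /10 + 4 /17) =-7511566856082955171 /194832902983680000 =-38.55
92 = 92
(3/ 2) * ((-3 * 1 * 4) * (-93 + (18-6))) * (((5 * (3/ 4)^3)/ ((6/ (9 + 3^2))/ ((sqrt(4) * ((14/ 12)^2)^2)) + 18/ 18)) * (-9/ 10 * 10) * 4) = -2126649735/ 20936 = -101578.61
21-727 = -706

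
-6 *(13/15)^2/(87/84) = -9464/2175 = -4.35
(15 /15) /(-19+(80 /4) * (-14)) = -1 /299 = -0.00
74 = 74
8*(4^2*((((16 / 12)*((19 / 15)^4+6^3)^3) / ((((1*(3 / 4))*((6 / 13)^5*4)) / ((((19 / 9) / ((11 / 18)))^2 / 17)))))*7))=81356831969406051024168295946944 / 583684530668701171875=139384937744.02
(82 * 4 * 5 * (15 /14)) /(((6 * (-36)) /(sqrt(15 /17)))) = -1025 * sqrt(255) /2142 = -7.64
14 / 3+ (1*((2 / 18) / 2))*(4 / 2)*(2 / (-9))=376 / 81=4.64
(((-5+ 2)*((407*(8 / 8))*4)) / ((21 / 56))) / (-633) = 13024 / 633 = 20.58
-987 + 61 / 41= -40406 / 41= -985.51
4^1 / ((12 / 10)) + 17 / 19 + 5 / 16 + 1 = 5053 / 912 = 5.54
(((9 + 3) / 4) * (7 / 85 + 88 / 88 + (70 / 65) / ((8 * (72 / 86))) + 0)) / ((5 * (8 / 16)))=197809 / 132600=1.49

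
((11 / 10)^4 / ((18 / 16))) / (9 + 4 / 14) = 102487 / 731250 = 0.14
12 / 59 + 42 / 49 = 438 / 413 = 1.06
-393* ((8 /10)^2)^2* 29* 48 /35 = -140046336 /21875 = -6402.12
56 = 56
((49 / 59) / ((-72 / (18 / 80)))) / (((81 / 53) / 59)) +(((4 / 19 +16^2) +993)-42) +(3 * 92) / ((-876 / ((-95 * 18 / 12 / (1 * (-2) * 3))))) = 43127854681 / 35951040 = 1199.63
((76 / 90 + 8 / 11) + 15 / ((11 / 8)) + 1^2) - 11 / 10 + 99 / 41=600547 / 40590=14.80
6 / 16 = 3 / 8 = 0.38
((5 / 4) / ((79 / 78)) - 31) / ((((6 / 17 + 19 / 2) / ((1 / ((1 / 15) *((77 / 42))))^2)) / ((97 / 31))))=-12563500140 / 19854043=-632.79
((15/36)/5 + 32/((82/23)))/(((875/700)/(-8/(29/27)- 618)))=-26947022/5945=-4532.72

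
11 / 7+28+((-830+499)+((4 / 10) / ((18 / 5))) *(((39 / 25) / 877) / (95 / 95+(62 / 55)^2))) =-38132624279 / 126506373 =-301.43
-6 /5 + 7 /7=-1 /5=-0.20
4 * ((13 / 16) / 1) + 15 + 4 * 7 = 185 / 4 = 46.25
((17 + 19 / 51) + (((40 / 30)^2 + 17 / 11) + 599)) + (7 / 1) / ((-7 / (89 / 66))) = 2081357 / 3366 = 618.35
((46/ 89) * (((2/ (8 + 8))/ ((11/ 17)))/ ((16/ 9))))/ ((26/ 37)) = 130203/ 1629056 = 0.08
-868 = -868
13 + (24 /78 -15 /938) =162079 /12194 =13.29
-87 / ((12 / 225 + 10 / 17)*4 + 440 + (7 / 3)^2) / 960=-22185 / 109673024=-0.00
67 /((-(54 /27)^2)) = -16.75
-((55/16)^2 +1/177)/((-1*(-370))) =-535681/16765440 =-0.03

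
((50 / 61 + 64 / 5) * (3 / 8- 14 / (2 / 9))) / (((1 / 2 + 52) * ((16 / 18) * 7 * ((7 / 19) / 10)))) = -59312889 / 836920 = -70.87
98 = 98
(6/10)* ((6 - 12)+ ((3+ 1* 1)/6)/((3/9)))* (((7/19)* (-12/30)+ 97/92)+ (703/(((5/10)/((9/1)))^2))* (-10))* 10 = 119443589238/2185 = 54665258.23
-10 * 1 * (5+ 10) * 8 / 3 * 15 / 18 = -1000 / 3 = -333.33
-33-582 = -615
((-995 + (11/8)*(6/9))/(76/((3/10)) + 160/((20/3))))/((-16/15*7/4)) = 1.92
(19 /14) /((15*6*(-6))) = -19 /7560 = -0.00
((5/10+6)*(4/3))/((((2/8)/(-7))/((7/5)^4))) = -1747928/1875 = -932.23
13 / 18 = 0.72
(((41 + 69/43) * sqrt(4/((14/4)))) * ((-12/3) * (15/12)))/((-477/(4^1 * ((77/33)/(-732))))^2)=-128240 * sqrt(14)/2948831129547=-0.00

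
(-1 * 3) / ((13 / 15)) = -45 / 13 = -3.46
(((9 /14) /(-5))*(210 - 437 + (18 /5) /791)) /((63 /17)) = 15262039 /1937950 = 7.88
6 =6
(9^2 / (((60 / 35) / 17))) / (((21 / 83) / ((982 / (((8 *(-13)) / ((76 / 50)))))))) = -118468971 / 2600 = -45564.99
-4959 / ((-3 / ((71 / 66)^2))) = 2777591 / 1452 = 1912.94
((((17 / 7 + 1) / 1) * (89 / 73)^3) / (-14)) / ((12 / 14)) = -1409938 / 2723119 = -0.52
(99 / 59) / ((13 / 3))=297 / 767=0.39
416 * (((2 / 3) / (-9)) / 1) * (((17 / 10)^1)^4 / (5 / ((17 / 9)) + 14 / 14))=-36916282 / 523125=-70.57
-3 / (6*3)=-1 / 6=-0.17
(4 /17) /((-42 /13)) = -26 /357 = -0.07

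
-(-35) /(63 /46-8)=-322 /61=-5.28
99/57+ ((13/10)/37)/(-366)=4468613/2572980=1.74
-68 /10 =-34 /5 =-6.80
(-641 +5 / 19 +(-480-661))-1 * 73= -35240 / 19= -1854.74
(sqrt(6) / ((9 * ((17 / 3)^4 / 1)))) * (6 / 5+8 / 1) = 414 * sqrt(6) / 417605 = 0.00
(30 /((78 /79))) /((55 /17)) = 1343 /143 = 9.39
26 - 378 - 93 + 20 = -425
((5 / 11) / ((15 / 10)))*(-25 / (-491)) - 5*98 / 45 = -528548 / 48609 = -10.87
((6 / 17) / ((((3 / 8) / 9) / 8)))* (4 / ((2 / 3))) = 6912 / 17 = 406.59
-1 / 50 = -0.02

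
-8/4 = -2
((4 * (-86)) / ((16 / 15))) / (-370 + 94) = 215 / 184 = 1.17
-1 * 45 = -45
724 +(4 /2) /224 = 81089 /112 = 724.01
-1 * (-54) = 54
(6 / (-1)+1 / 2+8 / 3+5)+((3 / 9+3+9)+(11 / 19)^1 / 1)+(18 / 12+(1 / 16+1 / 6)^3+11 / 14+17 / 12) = 276426623 / 14708736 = 18.79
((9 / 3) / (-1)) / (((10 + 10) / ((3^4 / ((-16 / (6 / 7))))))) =729 / 1120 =0.65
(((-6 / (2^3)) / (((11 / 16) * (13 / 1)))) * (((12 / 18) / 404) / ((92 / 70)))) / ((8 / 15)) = -525 / 2657512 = -0.00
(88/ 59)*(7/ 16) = 0.65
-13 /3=-4.33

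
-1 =-1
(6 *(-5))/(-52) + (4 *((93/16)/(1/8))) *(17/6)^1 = 13717/26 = 527.58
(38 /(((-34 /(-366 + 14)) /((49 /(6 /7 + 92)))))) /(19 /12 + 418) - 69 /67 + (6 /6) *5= 4.46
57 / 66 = 19 / 22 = 0.86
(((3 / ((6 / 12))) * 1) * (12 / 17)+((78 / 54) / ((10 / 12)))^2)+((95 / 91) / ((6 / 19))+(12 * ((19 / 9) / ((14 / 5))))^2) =450294233 / 4873050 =92.41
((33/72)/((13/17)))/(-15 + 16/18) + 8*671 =5367.96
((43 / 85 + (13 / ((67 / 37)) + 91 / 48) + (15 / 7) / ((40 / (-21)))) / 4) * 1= 2311483 / 1093440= 2.11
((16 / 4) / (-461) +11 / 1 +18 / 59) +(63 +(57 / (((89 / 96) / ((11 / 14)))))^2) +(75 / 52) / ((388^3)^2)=4509985121274640272679973751573 / 1872935095113772997601968128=2407.98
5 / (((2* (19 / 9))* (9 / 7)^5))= 84035 / 249318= 0.34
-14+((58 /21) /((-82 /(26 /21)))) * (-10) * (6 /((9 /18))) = -54218 /6027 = -9.00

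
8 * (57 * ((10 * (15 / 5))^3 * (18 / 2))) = 110808000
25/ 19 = 1.32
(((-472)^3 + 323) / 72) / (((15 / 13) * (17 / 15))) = -1116828.78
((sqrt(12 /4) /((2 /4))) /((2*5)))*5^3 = 43.30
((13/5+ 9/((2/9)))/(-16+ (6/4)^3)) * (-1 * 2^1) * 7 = 24136/505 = 47.79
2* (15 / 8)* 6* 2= 45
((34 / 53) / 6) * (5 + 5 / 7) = 680 / 1113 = 0.61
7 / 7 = 1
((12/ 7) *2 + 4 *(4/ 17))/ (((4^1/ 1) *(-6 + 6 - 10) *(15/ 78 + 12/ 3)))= -338/ 12971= -0.03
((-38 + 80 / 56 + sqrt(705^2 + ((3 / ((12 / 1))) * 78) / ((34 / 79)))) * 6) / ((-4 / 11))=4224 / 7- 33 * sqrt(574613277) / 68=-11029.60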